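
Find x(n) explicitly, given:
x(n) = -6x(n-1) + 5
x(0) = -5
First-order linear non-homogeneous.
Homogeneous solution: x_h(n) = A·(-6)^n.
Try constant particular solution x_p = K: K = -6K + 5 ⇒ K = \frac{5}{7}.
General: x(n) = A·(-6)^n + \frac{5}{7}.
Apply x(0) = -5: A + \frac{5}{7} = -5 ⇒ A = - \frac{40}{7}.
So x(n) = \frac{5}{7} - \frac{40 \left(-6\right)^{n}}{7}.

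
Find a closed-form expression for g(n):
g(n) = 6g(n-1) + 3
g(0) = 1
First-order linear non-homogeneous.
Homogeneous solution: g_h(n) = A·(6)^n.
Try constant particular solution g_p = K: K = 6K + 3 ⇒ K = - \frac{3}{5}.
General: g(n) = A·(6)^n - \frac{3}{5}.
Apply g(0) = 1: A - \frac{3}{5} = 1 ⇒ A = \frac{8}{5}.
So g(n) = \frac{8 \cdot 6^{n}}{5} - \frac{3}{5}.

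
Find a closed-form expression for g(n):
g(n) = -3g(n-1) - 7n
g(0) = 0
First-order linear with linear forcing.
Homogeneous solution: g_h(n) = A·(-3)^n.
Try particular g_p(n) = pn + q. Substituting:
  pn + q = -3(p(n-1) + q) - 7n.
Matching the n-coefficient: p = -3p - 7 ⇒ p = - \frac{7}{4}.
Matching constants: q = 3p - 3q ⇒ q = - \frac{21}{16}.
General: g(n) = A·(-3)^n - \frac{7 n}{4} - \frac{21}{16}.
Apply g(0) = 0: A - \frac{21}{16} = 0 ⇒ A = \frac{21}{16}.
So g(n) = \frac{21 \left(-3\right)^{n}}{16} - \frac{7 n}{4} - \frac{21}{16}.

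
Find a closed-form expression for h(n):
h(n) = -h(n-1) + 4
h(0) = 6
First-order linear non-homogeneous.
Homogeneous solution: h_h(n) = A·(-1)^n.
Try constant particular solution h_p = K: K = -K + 4 ⇒ K = 2.
General: h(n) = A·(-1)^n + 2.
Apply h(0) = 6: A + 2 = 6 ⇒ A = 4.
So h(n) = 4 \left(-1\right)^{n} + 2.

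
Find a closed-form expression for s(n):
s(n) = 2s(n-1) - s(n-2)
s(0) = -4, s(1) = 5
Characteristic equation: x² - 2x + 1 = 0, which is (x - (1))².
Repeated root r = 1.
General solution: s(n) = (A + Bn)·(1)^n.
From s(0) = -4: A = -4.
From s(1) = 5: (A + B)·(1) = 5 ⇒ B = 9.
So s(n) = \left(9 n - 4\right) \cdot (1)^n.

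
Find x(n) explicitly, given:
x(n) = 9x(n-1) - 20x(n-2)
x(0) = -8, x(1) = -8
Characteristic equation: x² - 9x + 20 = 0, which factors as (x - (4))(x - (5)) = 0.
Roots r₁ = 4, r₂ = 5 (distinct).
General solution: x(n) = A·(4)^n + B·(5)^n.
From x(0) = -8: A + B = -8.
From x(1) = -8: 4A + 5B = -8.
Solving: A = -32, B = 24.
So x(n) = - 32 \cdot 4^{n} + 24 \cdot 5^{n}.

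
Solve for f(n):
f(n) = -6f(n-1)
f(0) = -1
This is a homogeneous first-order recurrence with ratio -6.
By induction f(n) = f(0) · (-6)^n = - \left(-6\right)^{n}.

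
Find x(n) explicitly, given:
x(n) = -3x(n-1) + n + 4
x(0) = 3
First-order linear with linear forcing.
Homogeneous solution: x_h(n) = A·(-3)^n.
Try particular x_p(n) = pn + q. Substituting:
  pn + q = -3(p(n-1) + q) + n + 4.
Matching the n-coefficient: p = -3p + 1 ⇒ p = \frac{1}{4}.
Matching constants: q = 3p - 3q + 4 ⇒ q = \frac{19}{16}.
General: x(n) = A·(-3)^n + \frac{n}{4} + \frac{19}{16}.
Apply x(0) = 3: A + \frac{19}{16} = 3 ⇒ A = \frac{29}{16}.
So x(n) = \frac{29 \left(-3\right)^{n}}{16} + \frac{n}{4} + \frac{19}{16}.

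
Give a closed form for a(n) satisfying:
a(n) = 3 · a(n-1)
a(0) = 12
Pure geometric recurrence with ratio 3.
By induction a(n) = a(0) · (3)^n = 12 \cdot 3^{n}.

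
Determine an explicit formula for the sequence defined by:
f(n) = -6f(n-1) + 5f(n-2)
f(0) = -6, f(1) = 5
Characteristic equation: x² + 6x - 5 = 0.
Discriminant Δ = (-6)² + 4·(5) = 56.
Roots r₁,₂ = (-6 ± √56)/2, so r₁ = -3 + \sqrt{14}, r₂ = - \sqrt{14} - 3.
General solution: f(n) = A·r₁^n + B·r₂^n.
From the initial conditions, A + B = -6 and r₁A + r₂B = 5.
Since r₁ - r₂ = √56: A = (5 - (-6)r₂)/√56 = -3 - \frac{13 \sqrt{14}}{28}, and B = -6 - A = -3 + \frac{13 \sqrt{14}}{28}.
So f(n) = \left(-3 - \frac{13 \sqrt{14}}{28}\right)\left(-3 + \sqrt{14}\right)^n + \left(-3 + \frac{13 \sqrt{14}}{28}\right)\left(- \sqrt{14} - 3\right)^n.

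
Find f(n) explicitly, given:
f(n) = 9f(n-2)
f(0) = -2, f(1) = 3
Characteristic equation: x² - 9 = 0, which factors as (x - (-3))(x - (3)) = 0.
Roots r₁ = -3, r₂ = 3 (distinct).
General solution: f(n) = A·(-3)^n + B·(3)^n.
From f(0) = -2: A + B = -2.
From f(1) = 3: -3A + 3B = 3.
Solving: A = - \frac{3}{2}, B = - \frac{1}{2}.
So f(n) = - \frac{3 \left(-3\right)^{n}}{2} - \frac{3^{n}}{2}.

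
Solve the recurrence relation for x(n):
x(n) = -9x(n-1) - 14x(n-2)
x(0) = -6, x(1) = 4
Characteristic equation: x² + 9x + 14 = 0, which factors as (x - (-7))(x - (-2)) = 0.
Roots r₁ = -7, r₂ = -2 (distinct).
General solution: x(n) = A·(-7)^n + B·(-2)^n.
From x(0) = -6: A + B = -6.
From x(1) = 4: -7A - 2B = 4.
Solving: A = \frac{8}{5}, B = - \frac{38}{5}.
So x(n) = - \frac{38 \left(-2\right)^{n}}{5} + \frac{8 \left(-7\right)^{n}}{5}.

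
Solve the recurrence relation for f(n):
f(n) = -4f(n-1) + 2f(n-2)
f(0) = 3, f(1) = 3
Characteristic equation: x² + 4x - 2 = 0.
Discriminant Δ = (-4)² + 4·(2) = 24.
Roots r₁,₂ = (-4 ± √24)/2, so r₁ = -2 + \sqrt{6}, r₂ = - \sqrt{6} - 2.
General solution: f(n) = A·r₁^n + B·r₂^n.
From the initial conditions, A + B = 3 and r₁A + r₂B = 3.
Since r₁ - r₂ = √24: A = (3 - (3)r₂)/√24 = \frac{3}{2} + \frac{3 \sqrt{6}}{4}, and B = 3 - A = \frac{3}{2} - \frac{3 \sqrt{6}}{4}.
So f(n) = \left(\frac{3}{2} + \frac{3 \sqrt{6}}{4}\right)\left(-2 + \sqrt{6}\right)^n + \left(\frac{3}{2} - \frac{3 \sqrt{6}}{4}\right)\left(- \sqrt{6} - 2\right)^n.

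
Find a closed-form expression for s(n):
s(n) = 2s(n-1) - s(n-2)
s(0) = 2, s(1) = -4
Characteristic equation: x² - 2x + 1 = 0, which is (x - (1))².
Repeated root r = 1.
General solution: s(n) = (A + Bn)·(1)^n.
From s(0) = 2: A = 2.
From s(1) = -4: (A + B)·(1) = -4 ⇒ B = -6.
So s(n) = \left(2 - 6 n\right) \cdot (1)^n.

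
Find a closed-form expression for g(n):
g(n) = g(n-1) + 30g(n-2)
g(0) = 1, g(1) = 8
Characteristic equation: x² - x - 30 = 0, which factors as (x - (6))(x - (-5)) = 0.
Roots r₁ = 6, r₂ = -5 (distinct).
General solution: g(n) = A·(6)^n + B·(-5)^n.
From g(0) = 1: A + B = 1.
From g(1) = 8: 6A - 5B = 8.
Solving: A = \frac{13}{11}, B = - \frac{2}{11}.
So g(n) = - \frac{2 \left(-5\right)^{n}}{11} + \frac{13 \cdot 6^{n}}{11}.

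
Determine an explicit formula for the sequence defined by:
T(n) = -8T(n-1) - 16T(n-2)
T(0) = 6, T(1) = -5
Characteristic equation: x² + 8x + 16 = 0, which is (x - (-4))².
Repeated root r = -4.
General solution: T(n) = (A + Bn)·(-4)^n.
From T(0) = 6: A = 6.
From T(1) = -5: (A + B)·(-4) = -5 ⇒ B = - \frac{19}{4}.
So T(n) = \left(6 - \frac{19 n}{4}\right) \cdot (-4)^n.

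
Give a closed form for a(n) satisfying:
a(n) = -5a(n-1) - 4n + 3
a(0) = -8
First-order linear with linear forcing.
Homogeneous solution: a_h(n) = A·(-5)^n.
Try particular a_p(n) = pn + q. Substituting:
  pn + q = -5(p(n-1) + q) - 4n + 3.
Matching the n-coefficient: p = -5p - 4 ⇒ p = - \frac{2}{3}.
Matching constants: q = 5p - 5q + 3 ⇒ q = - \frac{1}{18}.
General: a(n) = A·(-5)^n - \frac{2 n}{3} - \frac{1}{18}.
Apply a(0) = -8: A - \frac{1}{18} = -8 ⇒ A = - \frac{143}{18}.
So a(n) = - \frac{143 \left(-5\right)^{n}}{18} - \frac{2 n}{3} - \frac{1}{18}.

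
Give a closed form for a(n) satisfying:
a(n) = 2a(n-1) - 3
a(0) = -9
First-order linear non-homogeneous.
Homogeneous solution: a_h(n) = A·(2)^n.
Try constant particular solution a_p = K: K = 2K - 3 ⇒ K = 3.
General: a(n) = A·(2)^n + 3.
Apply a(0) = -9: A + 3 = -9 ⇒ A = -12.
So a(n) = 3 - 12 \cdot 2^{n}.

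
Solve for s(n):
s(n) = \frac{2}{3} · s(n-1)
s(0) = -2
Pure geometric recurrence with ratio \frac{2}{3}.
By induction s(n) = s(0) · (\frac{2}{3})^n = - 2 \left(\frac{2}{3}\right)^{n}.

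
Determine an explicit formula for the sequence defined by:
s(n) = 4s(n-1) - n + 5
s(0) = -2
First-order linear with linear forcing.
Homogeneous solution: s_h(n) = A·(4)^n.
Try particular s_p(n) = pn + q. Substituting:
  pn + q = 4(p(n-1) + q) - n + 5.
Matching the n-coefficient: p = 4p - 1 ⇒ p = \frac{1}{3}.
Matching constants: q = -4p + 4q + 5 ⇒ q = - \frac{11}{9}.
General: s(n) = A·(4)^n + \frac{n}{3} - \frac{11}{9}.
Apply s(0) = -2: A - \frac{11}{9} = -2 ⇒ A = - \frac{7}{9}.
So s(n) = - \frac{7 \cdot 4^{n}}{9} + \frac{n}{3} - \frac{11}{9}.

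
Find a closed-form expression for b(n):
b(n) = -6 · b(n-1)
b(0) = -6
Pure geometric recurrence with ratio -6.
By induction b(n) = b(0) · (-6)^n = - 6 \left(-6\right)^{n}.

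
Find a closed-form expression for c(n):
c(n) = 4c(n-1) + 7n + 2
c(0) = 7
First-order linear with linear forcing.
Homogeneous solution: c_h(n) = A·(4)^n.
Try particular c_p(n) = pn + q. Substituting:
  pn + q = 4(p(n-1) + q) + 7n + 2.
Matching the n-coefficient: p = 4p + 7 ⇒ p = - \frac{7}{3}.
Matching constants: q = -4p + 4q + 2 ⇒ q = - \frac{34}{9}.
General: c(n) = A·(4)^n - \frac{7 n}{3} - \frac{34}{9}.
Apply c(0) = 7: A - \frac{34}{9} = 7 ⇒ A = \frac{97}{9}.
So c(n) = \frac{97 \cdot 4^{n}}{9} - \frac{7 n}{3} - \frac{34}{9}.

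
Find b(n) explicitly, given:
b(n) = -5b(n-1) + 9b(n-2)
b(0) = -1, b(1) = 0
Characteristic equation: x² + 5x - 9 = 0.
Discriminant Δ = (-5)² + 4·(9) = 61.
Roots r₁,₂ = (-5 ± √61)/2, so r₁ = - \frac{5}{2} + \frac{\sqrt{61}}{2}, r₂ = - \frac{\sqrt{61}}{2} - \frac{5}{2}.
General solution: b(n) = A·r₁^n + B·r₂^n.
From the initial conditions, A + B = -1 and r₁A + r₂B = 0.
Since r₁ - r₂ = √61: A = (0 - (-1)r₂)/√61 = - \frac{1}{2} - \frac{5 \sqrt{61}}{122}, and B = -1 - A = - \frac{1}{2} + \frac{5 \sqrt{61}}{122}.
So b(n) = \left(- \frac{1}{2} - \frac{5 \sqrt{61}}{122}\right)\left(- \frac{5}{2} + \frac{\sqrt{61}}{2}\right)^n + \left(- \frac{1}{2} + \frac{5 \sqrt{61}}{122}\right)\left(- \frac{\sqrt{61}}{2} - \frac{5}{2}\right)^n.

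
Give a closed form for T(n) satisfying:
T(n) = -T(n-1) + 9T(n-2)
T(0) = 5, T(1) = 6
Characteristic equation: x² + x - 9 = 0.
Discriminant Δ = (-1)² + 4·(9) = 37.
Roots r₁,₂ = (-1 ± √37)/2, so r₁ = - \frac{1}{2} + \frac{\sqrt{37}}{2}, r₂ = - \frac{\sqrt{37}}{2} - \frac{1}{2}.
General solution: T(n) = A·r₁^n + B·r₂^n.
From the initial conditions, A + B = 5 and r₁A + r₂B = 6.
Since r₁ - r₂ = √37: A = (6 - (5)r₂)/√37 = \frac{17 \sqrt{37}}{74} + \frac{5}{2}, and B = 5 - A = \frac{5}{2} - \frac{17 \sqrt{37}}{74}.
So T(n) = \left(\frac{17 \sqrt{37}}{74} + \frac{5}{2}\right)\left(- \frac{1}{2} + \frac{\sqrt{37}}{2}\right)^n + \left(\frac{5}{2} - \frac{17 \sqrt{37}}{74}\right)\left(- \frac{\sqrt{37}}{2} - \frac{1}{2}\right)^n.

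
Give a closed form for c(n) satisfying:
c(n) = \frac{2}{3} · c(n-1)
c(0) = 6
Pure geometric recurrence with ratio \frac{2}{3}.
By induction c(n) = c(0) · (\frac{2}{3})^n = 6 \left(\frac{2}{3}\right)^{n}.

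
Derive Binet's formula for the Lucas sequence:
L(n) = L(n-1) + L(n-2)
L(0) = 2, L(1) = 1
This is the Lucas sequence.
Characteristic equation: x² - x - 1 = 0; roots r₁ = \frac{1}{2} + \frac{\sqrt{5}}{2}, r₂ = \frac{1}{2} - \frac{\sqrt{5}}{2}.
General: L(n) = A·r₁^n + B·r₂^n. Solving with L(0)=2, L(1)=1 gives A = 1, B = 1.
So L(n) = 2^{- n} \left(\left(1 - \sqrt{5}\right)^{n} + \left(1 + \sqrt{5}\right)^{n}\right).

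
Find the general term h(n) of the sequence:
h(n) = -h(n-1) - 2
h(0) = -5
First-order linear non-homogeneous.
Homogeneous solution: h_h(n) = A·(-1)^n.
Try constant particular solution h_p = K: K = -K - 2 ⇒ K = -1.
General: h(n) = A·(-1)^n - 1.
Apply h(0) = -5: A - 1 = -5 ⇒ A = -4.
So h(n) = - 4 \left(-1\right)^{n} - 1.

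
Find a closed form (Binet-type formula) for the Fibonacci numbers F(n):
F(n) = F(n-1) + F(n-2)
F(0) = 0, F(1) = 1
This is the Fibonacci sequence.
Characteristic equation: x² - x - 1 = 0; roots r₁ = \frac{1}{2} + \frac{\sqrt{5}}{2}, r₂ = \frac{1}{2} - \frac{\sqrt{5}}{2}.
General: F(n) = A·r₁^n + B·r₂^n. Solving with F(0)=0, F(1)=1 gives A = \frac{\sqrt{5}}{5}, B = - \frac{\sqrt{5}}{5}.
So F(n) = \frac{2^{- n} \sqrt{5} \left(- \left(1 - \sqrt{5}\right)^{n} + \left(1 + \sqrt{5}\right)^{n}\right)}{5}.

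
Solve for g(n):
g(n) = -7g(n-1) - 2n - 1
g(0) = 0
First-order linear with linear forcing.
Homogeneous solution: g_h(n) = A·(-7)^n.
Try particular g_p(n) = pn + q. Substituting:
  pn + q = -7(p(n-1) + q) - 2n - 1.
Matching the n-coefficient: p = -7p - 2 ⇒ p = - \frac{1}{4}.
Matching constants: q = 7p - 7q - 1 ⇒ q = - \frac{11}{32}.
General: g(n) = A·(-7)^n - \frac{n}{4} - \frac{11}{32}.
Apply g(0) = 0: A - \frac{11}{32} = 0 ⇒ A = \frac{11}{32}.
So g(n) = \frac{11 \left(-7\right)^{n}}{32} - \frac{n}{4} - \frac{11}{32}.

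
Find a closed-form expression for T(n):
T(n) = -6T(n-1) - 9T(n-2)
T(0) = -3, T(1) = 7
Characteristic equation: x² + 6x + 9 = 0, which is (x - (-3))².
Repeated root r = -3.
General solution: T(n) = (A + Bn)·(-3)^n.
From T(0) = -3: A = -3.
From T(1) = 7: (A + B)·(-3) = 7 ⇒ B = \frac{2}{3}.
So T(n) = \left(\frac{2 n}{3} - 3\right) \cdot (-3)^n.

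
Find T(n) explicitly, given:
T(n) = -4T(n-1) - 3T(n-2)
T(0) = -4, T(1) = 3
Characteristic equation: x² + 4x + 3 = 0, which factors as (x - (-3))(x - (-1)) = 0.
Roots r₁ = -3, r₂ = -1 (distinct).
General solution: T(n) = A·(-3)^n + B·(-1)^n.
From T(0) = -4: A + B = -4.
From T(1) = 3: -3A - B = 3.
Solving: A = \frac{1}{2}, B = - \frac{9}{2}.
So T(n) = - \frac{9 \left(-1\right)^{n}}{2} + \frac{\left(-3\right)^{n}}{2}.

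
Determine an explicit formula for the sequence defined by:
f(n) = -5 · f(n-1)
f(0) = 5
Pure geometric recurrence with ratio -5.
By induction f(n) = f(0) · (-5)^n = 5 \left(-5\right)^{n}.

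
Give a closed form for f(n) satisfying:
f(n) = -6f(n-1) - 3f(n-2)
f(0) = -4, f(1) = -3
Characteristic equation: x² + 6x + 3 = 0.
Discriminant Δ = (-6)² + 4·(-3) = 24.
Roots r₁,₂ = (-6 ± √24)/2, so r₁ = -3 + \sqrt{6}, r₂ = -3 - \sqrt{6}.
General solution: f(n) = A·r₁^n + B·r₂^n.
From the initial conditions, A + B = -4 and r₁A + r₂B = -3.
Since r₁ - r₂ = √24: A = (-3 - (-4)r₂)/√24 = - \frac{5 \sqrt{6}}{4} - 2, and B = -4 - A = -2 + \frac{5 \sqrt{6}}{4}.
So f(n) = \left(- \frac{5 \sqrt{6}}{4} - 2\right)\left(-3 + \sqrt{6}\right)^n + \left(-2 + \frac{5 \sqrt{6}}{4}\right)\left(-3 - \sqrt{6}\right)^n.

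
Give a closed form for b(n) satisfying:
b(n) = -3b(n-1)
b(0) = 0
This is a homogeneous first-order recurrence with ratio -3.
By induction b(n) = b(0) · (-3)^n = 0.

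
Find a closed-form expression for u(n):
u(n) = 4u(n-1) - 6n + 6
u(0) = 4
First-order linear with linear forcing.
Homogeneous solution: u_h(n) = A·(4)^n.
Try particular u_p(n) = pn + q. Substituting:
  pn + q = 4(p(n-1) + q) - 6n + 6.
Matching the n-coefficient: p = 4p - 6 ⇒ p = 2.
Matching constants: q = -4p + 4q + 6 ⇒ q = \frac{2}{3}.
General: u(n) = A·(4)^n + 2 n + \frac{2}{3}.
Apply u(0) = 4: A + \frac{2}{3} = 4 ⇒ A = \frac{10}{3}.
So u(n) = \frac{10 \cdot 4^{n}}{3} + 2 n + \frac{2}{3}.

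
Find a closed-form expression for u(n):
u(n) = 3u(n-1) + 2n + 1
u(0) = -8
First-order linear with linear forcing.
Homogeneous solution: u_h(n) = A·(3)^n.
Try particular u_p(n) = pn + q. Substituting:
  pn + q = 3(p(n-1) + q) + 2n + 1.
Matching the n-coefficient: p = 3p + 2 ⇒ p = -1.
Matching constants: q = -3p + 3q + 1 ⇒ q = -2.
General: u(n) = A·(3)^n - n - 2.
Apply u(0) = -8: A - 2 = -8 ⇒ A = -6.
So u(n) = - 6 \cdot 3^{n} - n - 2.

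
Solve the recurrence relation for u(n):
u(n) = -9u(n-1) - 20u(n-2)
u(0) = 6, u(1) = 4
Characteristic equation: x² + 9x + 20 = 0, which factors as (x - (-4))(x - (-5)) = 0.
Roots r₁ = -4, r₂ = -5 (distinct).
General solution: u(n) = A·(-4)^n + B·(-5)^n.
From u(0) = 6: A + B = 6.
From u(1) = 4: -4A - 5B = 4.
Solving: A = 34, B = -28.
So u(n) = 34 \left(-4\right)^{n} - 28 \left(-5\right)^{n}.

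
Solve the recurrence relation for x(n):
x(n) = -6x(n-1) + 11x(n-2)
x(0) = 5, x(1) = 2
Characteristic equation: x² + 6x - 11 = 0.
Discriminant Δ = (-6)² + 4·(11) = 80.
Roots r₁,₂ = (-6 ± √80)/2, so r₁ = -3 + 2 \sqrt{5}, r₂ = - 2 \sqrt{5} - 3.
General solution: x(n) = A·r₁^n + B·r₂^n.
From the initial conditions, A + B = 5 and r₁A + r₂B = 2.
Since r₁ - r₂ = √80: A = (2 - (5)r₂)/√80 = \frac{17 \sqrt{5}}{20} + \frac{5}{2}, and B = 5 - A = \frac{5}{2} - \frac{17 \sqrt{5}}{20}.
So x(n) = \left(\frac{17 \sqrt{5}}{20} + \frac{5}{2}\right)\left(-3 + 2 \sqrt{5}\right)^n + \left(\frac{5}{2} - \frac{17 \sqrt{5}}{20}\right)\left(- 2 \sqrt{5} - 3\right)^n.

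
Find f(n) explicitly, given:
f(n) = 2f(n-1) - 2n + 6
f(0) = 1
First-order linear with linear forcing.
Homogeneous solution: f_h(n) = A·(2)^n.
Try particular f_p(n) = pn + q. Substituting:
  pn + q = 2(p(n-1) + q) - 2n + 6.
Matching the n-coefficient: p = 2p - 2 ⇒ p = 2.
Matching constants: q = -2p + 2q + 6 ⇒ q = -2.
General: f(n) = A·(2)^n + 2 n - 2.
Apply f(0) = 1: A - 2 = 1 ⇒ A = 3.
So f(n) = 3 \cdot 2^{n} + 2 n - 2.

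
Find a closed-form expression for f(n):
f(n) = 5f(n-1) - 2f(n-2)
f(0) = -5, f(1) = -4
Characteristic equation: x² - 5x + 2 = 0.
Discriminant Δ = (5)² + 4·(-2) = 17.
Roots r₁,₂ = (5 ± √17)/2, so r₁ = \frac{\sqrt{17}}{2} + \frac{5}{2}, r₂ = \frac{5}{2} - \frac{\sqrt{17}}{2}.
General solution: f(n) = A·r₁^n + B·r₂^n.
From the initial conditions, A + B = -5 and r₁A + r₂B = -4.
Since r₁ - r₂ = √17: A = (-4 - (-5)r₂)/√17 = - \frac{5}{2} + \frac{\sqrt{17}}{2}, and B = -5 - A = - \frac{5}{2} - \frac{\sqrt{17}}{2}.
So f(n) = \left(- \frac{5}{2} + \frac{\sqrt{17}}{2}\right)\left(\frac{\sqrt{17}}{2} + \frac{5}{2}\right)^n + \left(- \frac{5}{2} - \frac{\sqrt{17}}{2}\right)\left(\frac{5}{2} - \frac{\sqrt{17}}{2}\right)^n.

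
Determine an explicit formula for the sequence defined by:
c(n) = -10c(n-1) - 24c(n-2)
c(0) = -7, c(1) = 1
Characteristic equation: x² + 10x + 24 = 0, which factors as (x - (-4))(x - (-6)) = 0.
Roots r₁ = -4, r₂ = -6 (distinct).
General solution: c(n) = A·(-4)^n + B·(-6)^n.
From c(0) = -7: A + B = -7.
From c(1) = 1: -4A - 6B = 1.
Solving: A = - \frac{41}{2}, B = \frac{27}{2}.
So c(n) = - \frac{41 \left(-4\right)^{n}}{2} + \frac{27 \left(-6\right)^{n}}{2}.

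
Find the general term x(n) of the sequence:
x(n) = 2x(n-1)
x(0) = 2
This is a homogeneous first-order recurrence with ratio 2.
By induction x(n) = x(0) · (2)^n = 2 \cdot 2^{n}.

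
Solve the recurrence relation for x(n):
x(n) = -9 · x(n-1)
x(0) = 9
Pure geometric recurrence with ratio -9.
By induction x(n) = x(0) · (-9)^n = 9 \left(-9\right)^{n}.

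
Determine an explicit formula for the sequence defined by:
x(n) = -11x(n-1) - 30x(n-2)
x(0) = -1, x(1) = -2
Characteristic equation: x² + 11x + 30 = 0, which factors as (x - (-6))(x - (-5)) = 0.
Roots r₁ = -6, r₂ = -5 (distinct).
General solution: x(n) = A·(-6)^n + B·(-5)^n.
From x(0) = -1: A + B = -1.
From x(1) = -2: -6A - 5B = -2.
Solving: A = 7, B = -8.
So x(n) = - 8 \left(-5\right)^{n} + 7 \left(-6\right)^{n}.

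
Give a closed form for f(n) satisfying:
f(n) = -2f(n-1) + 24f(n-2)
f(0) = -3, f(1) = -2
Characteristic equation: x² + 2x - 24 = 0, which factors as (x - (4))(x - (-6)) = 0.
Roots r₁ = 4, r₂ = -6 (distinct).
General solution: f(n) = A·(4)^n + B·(-6)^n.
From f(0) = -3: A + B = -3.
From f(1) = -2: 4A - 6B = -2.
Solving: A = -2, B = -1.
So f(n) = - \left(-6\right)^{n} - 2 \cdot 4^{n}.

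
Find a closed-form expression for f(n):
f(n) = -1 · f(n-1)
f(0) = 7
Pure geometric recurrence with ratio -1.
By induction f(n) = f(0) · (-1)^n = 7 \left(-1\right)^{n}.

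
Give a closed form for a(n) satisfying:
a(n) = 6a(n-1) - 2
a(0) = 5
First-order linear non-homogeneous.
Homogeneous solution: a_h(n) = A·(6)^n.
Try constant particular solution a_p = K: K = 6K - 2 ⇒ K = \frac{2}{5}.
General: a(n) = A·(6)^n + \frac{2}{5}.
Apply a(0) = 5: A + \frac{2}{5} = 5 ⇒ A = \frac{23}{5}.
So a(n) = \frac{23 \cdot 6^{n}}{5} + \frac{2}{5}.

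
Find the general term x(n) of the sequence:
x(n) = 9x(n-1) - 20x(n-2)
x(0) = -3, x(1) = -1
Characteristic equation: x² - 9x + 20 = 0, which factors as (x - (5))(x - (4)) = 0.
Roots r₁ = 5, r₂ = 4 (distinct).
General solution: x(n) = A·(5)^n + B·(4)^n.
From x(0) = -3: A + B = -3.
From x(1) = -1: 5A + 4B = -1.
Solving: A = 11, B = -14.
So x(n) = - 14 \cdot 4^{n} + 11 \cdot 5^{n}.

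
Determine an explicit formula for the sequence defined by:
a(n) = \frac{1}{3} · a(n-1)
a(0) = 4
Pure geometric recurrence with ratio \frac{1}{3}.
By induction a(n) = a(0) · (\frac{1}{3})^n = 4 \cdot 3^{- n}.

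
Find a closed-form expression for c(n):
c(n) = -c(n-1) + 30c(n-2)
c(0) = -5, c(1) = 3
Characteristic equation: x² + x - 30 = 0, which factors as (x - (5))(x - (-6)) = 0.
Roots r₁ = 5, r₂ = -6 (distinct).
General solution: c(n) = A·(5)^n + B·(-6)^n.
From c(0) = -5: A + B = -5.
From c(1) = 3: 5A - 6B = 3.
Solving: A = - \frac{27}{11}, B = - \frac{28}{11}.
So c(n) = - \frac{28 \left(-6\right)^{n}}{11} - \frac{27 \cdot 5^{n}}{11}.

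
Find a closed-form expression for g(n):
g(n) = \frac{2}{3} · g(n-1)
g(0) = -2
Pure geometric recurrence with ratio \frac{2}{3}.
By induction g(n) = g(0) · (\frac{2}{3})^n = - 2 \left(\frac{2}{3}\right)^{n}.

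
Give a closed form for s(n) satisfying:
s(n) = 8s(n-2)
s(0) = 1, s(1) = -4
Characteristic equation: x² - 8 = 0.
Discriminant Δ = (0)² + 4·(8) = 32.
Roots r₁,₂ = (0 ± √32)/2, so r₁ = 2 \sqrt{2}, r₂ = - 2 \sqrt{2}.
General solution: s(n) = A·r₁^n + B·r₂^n.
From the initial conditions, A + B = 1 and r₁A + r₂B = -4.
Since r₁ - r₂ = √32: A = (-4 - (1)r₂)/√32 = \frac{1}{2} - \frac{\sqrt{2}}{2}, and B = 1 - A = \frac{1}{2} + \frac{\sqrt{2}}{2}.
So s(n) = \left(\frac{1}{2} - \frac{\sqrt{2}}{2}\right)\left(2 \sqrt{2}\right)^n + \left(\frac{1}{2} + \frac{\sqrt{2}}{2}\right)\left(- 2 \sqrt{2}\right)^n.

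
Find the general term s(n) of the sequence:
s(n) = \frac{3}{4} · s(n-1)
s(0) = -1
Pure geometric recurrence with ratio \frac{3}{4}.
By induction s(n) = s(0) · (\frac{3}{4})^n = - \left(\frac{3}{4}\right)^{n}.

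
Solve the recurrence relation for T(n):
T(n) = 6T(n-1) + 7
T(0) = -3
First-order linear non-homogeneous.
Homogeneous solution: T_h(n) = A·(6)^n.
Try constant particular solution T_p = K: K = 6K + 7 ⇒ K = - \frac{7}{5}.
General: T(n) = A·(6)^n - \frac{7}{5}.
Apply T(0) = -3: A - \frac{7}{5} = -3 ⇒ A = - \frac{8}{5}.
So T(n) = - \frac{8 \cdot 6^{n}}{5} - \frac{7}{5}.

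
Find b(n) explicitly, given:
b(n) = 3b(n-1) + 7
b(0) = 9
First-order linear non-homogeneous.
Homogeneous solution: b_h(n) = A·(3)^n.
Try constant particular solution b_p = K: K = 3K + 7 ⇒ K = - \frac{7}{2}.
General: b(n) = A·(3)^n - \frac{7}{2}.
Apply b(0) = 9: A - \frac{7}{2} = 9 ⇒ A = \frac{25}{2}.
So b(n) = \frac{25 \cdot 3^{n}}{2} - \frac{7}{2}.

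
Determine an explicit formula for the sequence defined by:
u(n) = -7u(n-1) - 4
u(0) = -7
First-order linear non-homogeneous.
Homogeneous solution: u_h(n) = A·(-7)^n.
Try constant particular solution u_p = K: K = -7K - 4 ⇒ K = - \frac{1}{2}.
General: u(n) = A·(-7)^n - \frac{1}{2}.
Apply u(0) = -7: A - \frac{1}{2} = -7 ⇒ A = - \frac{13}{2}.
So u(n) = - \frac{13 \left(-7\right)^{n}}{2} - \frac{1}{2}.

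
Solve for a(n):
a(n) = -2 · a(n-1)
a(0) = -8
Pure geometric recurrence with ratio -2.
By induction a(n) = a(0) · (-2)^n = - 8 \left(-2\right)^{n}.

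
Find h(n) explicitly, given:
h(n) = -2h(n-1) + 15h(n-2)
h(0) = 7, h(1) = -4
Characteristic equation: x² + 2x - 15 = 0, which factors as (x - (-5))(x - (3)) = 0.
Roots r₁ = -5, r₂ = 3 (distinct).
General solution: h(n) = A·(-5)^n + B·(3)^n.
From h(0) = 7: A + B = 7.
From h(1) = -4: -5A + 3B = -4.
Solving: A = \frac{25}{8}, B = \frac{31}{8}.
So h(n) = \frac{25 \left(-5\right)^{n}}{8} + \frac{31 \cdot 3^{n}}{8}.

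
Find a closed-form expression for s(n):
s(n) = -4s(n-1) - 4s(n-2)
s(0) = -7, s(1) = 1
Characteristic equation: x² + 4x + 4 = 0, which is (x - (-2))².
Repeated root r = -2.
General solution: s(n) = (A + Bn)·(-2)^n.
From s(0) = -7: A = -7.
From s(1) = 1: (A + B)·(-2) = 1 ⇒ B = \frac{13}{2}.
So s(n) = \left(\frac{13 n}{2} - 7\right) \cdot (-2)^n.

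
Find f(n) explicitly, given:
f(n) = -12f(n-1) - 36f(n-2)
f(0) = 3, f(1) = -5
Characteristic equation: x² + 12x + 36 = 0, which is (x - (-6))².
Repeated root r = -6.
General solution: f(n) = (A + Bn)·(-6)^n.
From f(0) = 3: A = 3.
From f(1) = -5: (A + B)·(-6) = -5 ⇒ B = - \frac{13}{6}.
So f(n) = \left(3 - \frac{13 n}{6}\right) \cdot (-6)^n.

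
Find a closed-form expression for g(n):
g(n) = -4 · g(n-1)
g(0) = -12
Pure geometric recurrence with ratio -4.
By induction g(n) = g(0) · (-4)^n = - 12 \left(-4\right)^{n}.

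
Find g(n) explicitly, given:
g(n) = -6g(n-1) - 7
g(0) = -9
First-order linear non-homogeneous.
Homogeneous solution: g_h(n) = A·(-6)^n.
Try constant particular solution g_p = K: K = -6K - 7 ⇒ K = -1.
General: g(n) = A·(-6)^n - 1.
Apply g(0) = -9: A - 1 = -9 ⇒ A = -8.
So g(n) = - 8 \left(-6\right)^{n} - 1.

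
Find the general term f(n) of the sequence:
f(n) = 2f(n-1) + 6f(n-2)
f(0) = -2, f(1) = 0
Characteristic equation: x² - 2x - 6 = 0.
Discriminant Δ = (2)² + 4·(6) = 28.
Roots r₁,₂ = (2 ± √28)/2, so r₁ = 1 + \sqrt{7}, r₂ = 1 - \sqrt{7}.
General solution: f(n) = A·r₁^n + B·r₂^n.
From the initial conditions, A + B = -2 and r₁A + r₂B = 0.
Since r₁ - r₂ = √28: A = (0 - (-2)r₂)/√28 = -1 + \frac{\sqrt{7}}{7}, and B = -2 - A = -1 - \frac{\sqrt{7}}{7}.
So f(n) = \left(-1 + \frac{\sqrt{7}}{7}\right)\left(1 + \sqrt{7}\right)^n + \left(-1 - \frac{\sqrt{7}}{7}\right)\left(1 - \sqrt{7}\right)^n.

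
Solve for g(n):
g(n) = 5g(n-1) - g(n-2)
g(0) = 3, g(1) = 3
Characteristic equation: x² - 5x + 1 = 0.
Discriminant Δ = (5)² + 4·(-1) = 21.
Roots r₁,₂ = (5 ± √21)/2, so r₁ = \frac{\sqrt{21}}{2} + \frac{5}{2}, r₂ = \frac{5}{2} - \frac{\sqrt{21}}{2}.
General solution: g(n) = A·r₁^n + B·r₂^n.
From the initial conditions, A + B = 3 and r₁A + r₂B = 3.
Since r₁ - r₂ = √21: A = (3 - (3)r₂)/√21 = \frac{3}{2} - \frac{3 \sqrt{21}}{14}, and B = 3 - A = \frac{3 \sqrt{21}}{14} + \frac{3}{2}.
So g(n) = \left(\frac{3}{2} - \frac{3 \sqrt{21}}{14}\right)\left(\frac{\sqrt{21}}{2} + \frac{5}{2}\right)^n + \left(\frac{3 \sqrt{21}}{14} + \frac{3}{2}\right)\left(\frac{5}{2} - \frac{\sqrt{21}}{2}\right)^n.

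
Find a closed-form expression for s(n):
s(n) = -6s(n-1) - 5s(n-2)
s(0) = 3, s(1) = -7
Characteristic equation: x² + 6x + 5 = 0, which factors as (x - (-5))(x - (-1)) = 0.
Roots r₁ = -5, r₂ = -1 (distinct).
General solution: s(n) = A·(-5)^n + B·(-1)^n.
From s(0) = 3: A + B = 3.
From s(1) = -7: -5A - B = -7.
Solving: A = 1, B = 2.
So s(n) = 2 \left(-1\right)^{n} + \left(-5\right)^{n}.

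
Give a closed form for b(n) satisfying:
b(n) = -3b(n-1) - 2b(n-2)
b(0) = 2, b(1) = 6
Characteristic equation: x² + 3x + 2 = 0, which factors as (x - (-1))(x - (-2)) = 0.
Roots r₁ = -1, r₂ = -2 (distinct).
General solution: b(n) = A·(-1)^n + B·(-2)^n.
From b(0) = 2: A + B = 2.
From b(1) = 6: -A - 2B = 6.
Solving: A = 10, B = -8.
So b(n) = 10 \left(-1\right)^{n} - 8 \left(-2\right)^{n}.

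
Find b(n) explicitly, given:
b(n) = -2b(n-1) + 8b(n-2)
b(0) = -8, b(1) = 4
Characteristic equation: x² + 2x - 8 = 0, which factors as (x - (-4))(x - (2)) = 0.
Roots r₁ = -4, r₂ = 2 (distinct).
General solution: b(n) = A·(-4)^n + B·(2)^n.
From b(0) = -8: A + B = -8.
From b(1) = 4: -4A + 2B = 4.
Solving: A = - \frac{10}{3}, B = - \frac{14}{3}.
So b(n) = - \frac{10 \left(-4\right)^{n}}{3} - \frac{14 \cdot 2^{n}}{3}.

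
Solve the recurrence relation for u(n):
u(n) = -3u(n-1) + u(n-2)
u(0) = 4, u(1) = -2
Characteristic equation: x² + 3x - 1 = 0.
Discriminant Δ = (-3)² + 4·(1) = 13.
Roots r₁,₂ = (-3 ± √13)/2, so r₁ = - \frac{3}{2} + \frac{\sqrt{13}}{2}, r₂ = - \frac{\sqrt{13}}{2} - \frac{3}{2}.
General solution: u(n) = A·r₁^n + B·r₂^n.
From the initial conditions, A + B = 4 and r₁A + r₂B = -2.
Since r₁ - r₂ = √13: A = (-2 - (4)r₂)/√13 = \frac{4 \sqrt{13}}{13} + 2, and B = 4 - A = 2 - \frac{4 \sqrt{13}}{13}.
So u(n) = \left(\frac{4 \sqrt{13}}{13} + 2\right)\left(- \frac{3}{2} + \frac{\sqrt{13}}{2}\right)^n + \left(2 - \frac{4 \sqrt{13}}{13}\right)\left(- \frac{\sqrt{13}}{2} - \frac{3}{2}\right)^n.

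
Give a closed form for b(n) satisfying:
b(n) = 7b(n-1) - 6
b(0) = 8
First-order linear non-homogeneous.
Homogeneous solution: b_h(n) = A·(7)^n.
Try constant particular solution b_p = K: K = 7K - 6 ⇒ K = 1.
General: b(n) = A·(7)^n + 1.
Apply b(0) = 8: A + 1 = 8 ⇒ A = 7.
So b(n) = 7 \cdot 7^{n} + 1.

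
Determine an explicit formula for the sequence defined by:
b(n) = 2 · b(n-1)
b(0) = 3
Pure geometric recurrence with ratio 2.
By induction b(n) = b(0) · (2)^n = 3 \cdot 2^{n}.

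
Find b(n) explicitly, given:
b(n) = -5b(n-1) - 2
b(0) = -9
First-order linear non-homogeneous.
Homogeneous solution: b_h(n) = A·(-5)^n.
Try constant particular solution b_p = K: K = -5K - 2 ⇒ K = - \frac{1}{3}.
General: b(n) = A·(-5)^n - \frac{1}{3}.
Apply b(0) = -9: A - \frac{1}{3} = -9 ⇒ A = - \frac{26}{3}.
So b(n) = - \frac{26 \left(-5\right)^{n}}{3} - \frac{1}{3}.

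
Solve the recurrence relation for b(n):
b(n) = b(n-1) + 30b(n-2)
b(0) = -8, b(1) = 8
Characteristic equation: x² - x - 30 = 0, which factors as (x - (-5))(x - (6)) = 0.
Roots r₁ = -5, r₂ = 6 (distinct).
General solution: b(n) = A·(-5)^n + B·(6)^n.
From b(0) = -8: A + B = -8.
From b(1) = 8: -5A + 6B = 8.
Solving: A = - \frac{56}{11}, B = - \frac{32}{11}.
So b(n) = - \frac{56 \left(-5\right)^{n}}{11} - \frac{32 \cdot 6^{n}}{11}.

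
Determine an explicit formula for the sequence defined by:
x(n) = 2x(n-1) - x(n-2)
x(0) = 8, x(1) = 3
Characteristic equation: x² - 2x + 1 = 0, which is (x - (1))².
Repeated root r = 1.
General solution: x(n) = (A + Bn)·(1)^n.
From x(0) = 8: A = 8.
From x(1) = 3: (A + B)·(1) = 3 ⇒ B = -5.
So x(n) = \left(8 - 5 n\right) \cdot (1)^n.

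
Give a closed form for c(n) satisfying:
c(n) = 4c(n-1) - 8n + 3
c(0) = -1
First-order linear with linear forcing.
Homogeneous solution: c_h(n) = A·(4)^n.
Try particular c_p(n) = pn + q. Substituting:
  pn + q = 4(p(n-1) + q) - 8n + 3.
Matching the n-coefficient: p = 4p - 8 ⇒ p = \frac{8}{3}.
Matching constants: q = -4p + 4q + 3 ⇒ q = \frac{23}{9}.
General: c(n) = A·(4)^n + \frac{8 n}{3} + \frac{23}{9}.
Apply c(0) = -1: A + \frac{23}{9} = -1 ⇒ A = - \frac{32}{9}.
So c(n) = - \frac{32 \cdot 4^{n}}{9} + \frac{8 n}{3} + \frac{23}{9}.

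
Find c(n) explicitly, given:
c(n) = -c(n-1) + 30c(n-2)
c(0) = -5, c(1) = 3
Characteristic equation: x² + x - 30 = 0, which factors as (x - (5))(x - (-6)) = 0.
Roots r₁ = 5, r₂ = -6 (distinct).
General solution: c(n) = A·(5)^n + B·(-6)^n.
From c(0) = -5: A + B = -5.
From c(1) = 3: 5A - 6B = 3.
Solving: A = - \frac{27}{11}, B = - \frac{28}{11}.
So c(n) = - \frac{28 \left(-6\right)^{n}}{11} - \frac{27 \cdot 5^{n}}{11}.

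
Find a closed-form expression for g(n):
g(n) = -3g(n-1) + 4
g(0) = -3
First-order linear non-homogeneous.
Homogeneous solution: g_h(n) = A·(-3)^n.
Try constant particular solution g_p = K: K = -3K + 4 ⇒ K = 1.
General: g(n) = A·(-3)^n + 1.
Apply g(0) = -3: A + 1 = -3 ⇒ A = -4.
So g(n) = 1 - 4 \left(-3\right)^{n}.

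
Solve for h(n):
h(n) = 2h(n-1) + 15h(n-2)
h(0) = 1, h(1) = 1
Characteristic equation: x² - 2x - 15 = 0, which factors as (x - (-3))(x - (5)) = 0.
Roots r₁ = -3, r₂ = 5 (distinct).
General solution: h(n) = A·(-3)^n + B·(5)^n.
From h(0) = 1: A + B = 1.
From h(1) = 1: -3A + 5B = 1.
Solving: A = \frac{1}{2}, B = \frac{1}{2}.
So h(n) = \frac{\left(-3\right)^{n}}{2} + \frac{5^{n}}{2}.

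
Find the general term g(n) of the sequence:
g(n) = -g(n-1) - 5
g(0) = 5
First-order linear non-homogeneous.
Homogeneous solution: g_h(n) = A·(-1)^n.
Try constant particular solution g_p = K: K = -K - 5 ⇒ K = - \frac{5}{2}.
General: g(n) = A·(-1)^n - \frac{5}{2}.
Apply g(0) = 5: A - \frac{5}{2} = 5 ⇒ A = \frac{15}{2}.
So g(n) = \frac{15 \left(-1\right)^{n}}{2} - \frac{5}{2}.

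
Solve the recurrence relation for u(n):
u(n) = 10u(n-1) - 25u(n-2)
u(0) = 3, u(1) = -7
Characteristic equation: x² - 10x + 25 = 0, which is (x - (5))².
Repeated root r = 5.
General solution: u(n) = (A + Bn)·(5)^n.
From u(0) = 3: A = 3.
From u(1) = -7: (A + B)·(5) = -7 ⇒ B = - \frac{22}{5}.
So u(n) = \left(3 - \frac{22 n}{5}\right) \cdot (5)^n.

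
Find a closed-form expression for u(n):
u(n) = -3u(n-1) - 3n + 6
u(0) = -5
First-order linear with linear forcing.
Homogeneous solution: u_h(n) = A·(-3)^n.
Try particular u_p(n) = pn + q. Substituting:
  pn + q = -3(p(n-1) + q) - 3n + 6.
Matching the n-coefficient: p = -3p - 3 ⇒ p = - \frac{3}{4}.
Matching constants: q = 3p - 3q + 6 ⇒ q = \frac{15}{16}.
General: u(n) = A·(-3)^n - \frac{3 n}{4} + \frac{15}{16}.
Apply u(0) = -5: A + \frac{15}{16} = -5 ⇒ A = - \frac{95}{16}.
So u(n) = - \frac{95 \left(-3\right)^{n}}{16} - \frac{3 n}{4} + \frac{15}{16}.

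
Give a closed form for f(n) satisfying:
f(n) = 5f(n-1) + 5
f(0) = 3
First-order linear non-homogeneous.
Homogeneous solution: f_h(n) = A·(5)^n.
Try constant particular solution f_p = K: K = 5K + 5 ⇒ K = - \frac{5}{4}.
General: f(n) = A·(5)^n - \frac{5}{4}.
Apply f(0) = 3: A - \frac{5}{4} = 3 ⇒ A = \frac{17}{4}.
So f(n) = \frac{17 \cdot 5^{n}}{4} - \frac{5}{4}.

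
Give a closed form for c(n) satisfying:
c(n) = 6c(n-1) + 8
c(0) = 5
First-order linear non-homogeneous.
Homogeneous solution: c_h(n) = A·(6)^n.
Try constant particular solution c_p = K: K = 6K + 8 ⇒ K = - \frac{8}{5}.
General: c(n) = A·(6)^n - \frac{8}{5}.
Apply c(0) = 5: A - \frac{8}{5} = 5 ⇒ A = \frac{33}{5}.
So c(n) = \frac{33 \cdot 6^{n}}{5} - \frac{8}{5}.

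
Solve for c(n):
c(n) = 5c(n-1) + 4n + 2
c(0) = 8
First-order linear with linear forcing.
Homogeneous solution: c_h(n) = A·(5)^n.
Try particular c_p(n) = pn + q. Substituting:
  pn + q = 5(p(n-1) + q) + 4n + 2.
Matching the n-coefficient: p = 5p + 4 ⇒ p = -1.
Matching constants: q = -5p + 5q + 2 ⇒ q = - \frac{7}{4}.
General: c(n) = A·(5)^n - n - \frac{7}{4}.
Apply c(0) = 8: A - \frac{7}{4} = 8 ⇒ A = \frac{39}{4}.
So c(n) = \frac{39 \cdot 5^{n}}{4} - n - \frac{7}{4}.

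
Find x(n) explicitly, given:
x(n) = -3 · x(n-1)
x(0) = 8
Pure geometric recurrence with ratio -3.
By induction x(n) = x(0) · (-3)^n = 8 \left(-3\right)^{n}.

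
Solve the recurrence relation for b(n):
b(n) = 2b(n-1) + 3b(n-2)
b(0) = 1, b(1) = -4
Characteristic equation: x² - 2x - 3 = 0, which factors as (x - (-1))(x - (3)) = 0.
Roots r₁ = -1, r₂ = 3 (distinct).
General solution: b(n) = A·(-1)^n + B·(3)^n.
From b(0) = 1: A + B = 1.
From b(1) = -4: -A + 3B = -4.
Solving: A = \frac{7}{4}, B = - \frac{3}{4}.
So b(n) = \frac{7 \left(-1\right)^{n}}{4} - \frac{3 \cdot 3^{n}}{4}.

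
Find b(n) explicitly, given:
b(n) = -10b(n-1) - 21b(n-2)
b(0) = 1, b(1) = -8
Characteristic equation: x² + 10x + 21 = 0, which factors as (x - (-7))(x - (-3)) = 0.
Roots r₁ = -7, r₂ = -3 (distinct).
General solution: b(n) = A·(-7)^n + B·(-3)^n.
From b(0) = 1: A + B = 1.
From b(1) = -8: -7A - 3B = -8.
Solving: A = \frac{5}{4}, B = - \frac{1}{4}.
So b(n) = - \frac{\left(-3\right)^{n}}{4} + \frac{5 \left(-7\right)^{n}}{4}.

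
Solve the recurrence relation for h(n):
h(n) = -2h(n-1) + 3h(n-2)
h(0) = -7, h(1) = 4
Characteristic equation: x² + 2x - 3 = 0, which factors as (x - (1))(x - (-3)) = 0.
Roots r₁ = 1, r₂ = -3 (distinct).
General solution: h(n) = A·(1)^n + B·(-3)^n.
From h(0) = -7: A + B = -7.
From h(1) = 4: A - 3B = 4.
Solving: A = - \frac{17}{4}, B = - \frac{11}{4}.
So h(n) = - \frac{11 \left(-3\right)^{n}}{4} - \frac{17}{4}.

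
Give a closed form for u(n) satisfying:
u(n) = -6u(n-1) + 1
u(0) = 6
First-order linear non-homogeneous.
Homogeneous solution: u_h(n) = A·(-6)^n.
Try constant particular solution u_p = K: K = -6K + 1 ⇒ K = \frac{1}{7}.
General: u(n) = A·(-6)^n + \frac{1}{7}.
Apply u(0) = 6: A + \frac{1}{7} = 6 ⇒ A = \frac{41}{7}.
So u(n) = \frac{41 \left(-6\right)^{n}}{7} + \frac{1}{7}.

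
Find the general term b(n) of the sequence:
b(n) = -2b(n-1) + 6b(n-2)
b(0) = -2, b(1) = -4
Characteristic equation: x² + 2x - 6 = 0.
Discriminant Δ = (-2)² + 4·(6) = 28.
Roots r₁,₂ = (-2 ± √28)/2, so r₁ = -1 + \sqrt{7}, r₂ = - \sqrt{7} - 1.
General solution: b(n) = A·r₁^n + B·r₂^n.
From the initial conditions, A + B = -2 and r₁A + r₂B = -4.
Since r₁ - r₂ = √28: A = (-4 - (-2)r₂)/√28 = - \frac{3 \sqrt{7}}{7} - 1, and B = -2 - A = -1 + \frac{3 \sqrt{7}}{7}.
So b(n) = \left(- \frac{3 \sqrt{7}}{7} - 1\right)\left(-1 + \sqrt{7}\right)^n + \left(-1 + \frac{3 \sqrt{7}}{7}\right)\left(- \sqrt{7} - 1\right)^n.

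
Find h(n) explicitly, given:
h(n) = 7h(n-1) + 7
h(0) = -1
First-order linear non-homogeneous.
Homogeneous solution: h_h(n) = A·(7)^n.
Try constant particular solution h_p = K: K = 7K + 7 ⇒ K = - \frac{7}{6}.
General: h(n) = A·(7)^n - \frac{7}{6}.
Apply h(0) = -1: A - \frac{7}{6} = -1 ⇒ A = \frac{1}{6}.
So h(n) = \frac{7^{n}}{6} - \frac{7}{6}.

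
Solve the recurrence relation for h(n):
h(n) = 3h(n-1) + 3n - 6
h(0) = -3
First-order linear with linear forcing.
Homogeneous solution: h_h(n) = A·(3)^n.
Try particular h_p(n) = pn + q. Substituting:
  pn + q = 3(p(n-1) + q) + 3n - 6.
Matching the n-coefficient: p = 3p + 3 ⇒ p = - \frac{3}{2}.
Matching constants: q = -3p + 3q - 6 ⇒ q = \frac{3}{4}.
General: h(n) = A·(3)^n - \frac{3 n}{2} + \frac{3}{4}.
Apply h(0) = -3: A + \frac{3}{4} = -3 ⇒ A = - \frac{15}{4}.
So h(n) = - \frac{15 \cdot 3^{n}}{4} - \frac{3 n}{2} + \frac{3}{4}.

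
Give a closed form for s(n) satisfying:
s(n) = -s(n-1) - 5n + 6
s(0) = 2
First-order linear with linear forcing.
Homogeneous solution: s_h(n) = A·(-1)^n.
Try particular s_p(n) = pn + q. Substituting:
  pn + q = -(p(n-1) + q) - 5n + 6.
Matching the n-coefficient: p = -p - 5 ⇒ p = - \frac{5}{2}.
Matching constants: q = p - q + 6 ⇒ q = \frac{7}{4}.
General: s(n) = A·(-1)^n - \frac{5 n}{2} + \frac{7}{4}.
Apply s(0) = 2: A + \frac{7}{4} = 2 ⇒ A = \frac{1}{4}.
So s(n) = \frac{\left(-1\right)^{n}}{4} - \frac{5 n}{2} + \frac{7}{4}.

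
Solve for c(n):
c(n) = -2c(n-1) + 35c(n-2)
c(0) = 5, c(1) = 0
Characteristic equation: x² + 2x - 35 = 0, which factors as (x - (5))(x - (-7)) = 0.
Roots r₁ = 5, r₂ = -7 (distinct).
General solution: c(n) = A·(5)^n + B·(-7)^n.
From c(0) = 5: A + B = 5.
From c(1) = 0: 5A - 7B = 0.
Solving: A = \frac{35}{12}, B = \frac{25}{12}.
So c(n) = \frac{25 \left(-7\right)^{n}}{12} + \frac{35 \cdot 5^{n}}{12}.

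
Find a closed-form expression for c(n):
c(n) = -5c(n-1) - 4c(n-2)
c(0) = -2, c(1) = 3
Characteristic equation: x² + 5x + 4 = 0, which factors as (x - (-1))(x - (-4)) = 0.
Roots r₁ = -1, r₂ = -4 (distinct).
General solution: c(n) = A·(-1)^n + B·(-4)^n.
From c(0) = -2: A + B = -2.
From c(1) = 3: -A - 4B = 3.
Solving: A = - \frac{5}{3}, B = - \frac{1}{3}.
So c(n) = - \frac{5 \left(-1\right)^{n}}{3} - \frac{\left(-4\right)^{n}}{3}.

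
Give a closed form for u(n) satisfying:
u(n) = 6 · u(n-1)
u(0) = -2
Pure geometric recurrence with ratio 6.
By induction u(n) = u(0) · (6)^n = - 2 \cdot 6^{n}.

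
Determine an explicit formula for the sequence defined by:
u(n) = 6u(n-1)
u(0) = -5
This is a homogeneous first-order recurrence with ratio 6.
By induction u(n) = u(0) · (6)^n = - 5 \cdot 6^{n}.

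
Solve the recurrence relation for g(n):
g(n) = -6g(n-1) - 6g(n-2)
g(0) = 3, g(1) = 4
Characteristic equation: x² + 6x + 6 = 0.
Discriminant Δ = (-6)² + 4·(-6) = 12.
Roots r₁,₂ = (-6 ± √12)/2, so r₁ = -3 + \sqrt{3}, r₂ = -3 - \sqrt{3}.
General solution: g(n) = A·r₁^n + B·r₂^n.
From the initial conditions, A + B = 3 and r₁A + r₂B = 4.
Since r₁ - r₂ = √12: A = (4 - (3)r₂)/√12 = \frac{3}{2} + \frac{13 \sqrt{3}}{6}, and B = 3 - A = \frac{3}{2} - \frac{13 \sqrt{3}}{6}.
So g(n) = \left(\frac{3}{2} + \frac{13 \sqrt{3}}{6}\right)\left(-3 + \sqrt{3}\right)^n + \left(\frac{3}{2} - \frac{13 \sqrt{3}}{6}\right)\left(-3 - \sqrt{3}\right)^n.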